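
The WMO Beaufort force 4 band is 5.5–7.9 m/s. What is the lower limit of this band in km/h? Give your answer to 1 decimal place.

19.8 km/h

5.5–7.9 m/s × 3.6 = 19.8–28.4 km/h.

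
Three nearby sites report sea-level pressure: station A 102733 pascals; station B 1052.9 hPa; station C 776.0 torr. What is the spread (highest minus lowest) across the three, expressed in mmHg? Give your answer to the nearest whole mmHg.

19 mmHg

station A: 102733 Pa = 770.56 mmHg.
station B: 1052.9 hPa = 789.74 mmHg.
Spread: 789.74 − 770.56 = 19 mmHg.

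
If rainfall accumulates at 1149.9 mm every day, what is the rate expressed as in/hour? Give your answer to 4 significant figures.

1149.9 mm/day × 0.0393701 in/mm × 0.0416667 day/hour = 1.886 in/hour.

1.886 in/hour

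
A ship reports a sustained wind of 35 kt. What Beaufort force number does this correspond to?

Beaufort force 8

35 kt lies in the Beaufort 8 band (gale, 34–40 kt).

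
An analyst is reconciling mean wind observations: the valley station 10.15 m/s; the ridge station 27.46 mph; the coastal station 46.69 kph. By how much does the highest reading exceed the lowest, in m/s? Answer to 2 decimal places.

2.82 m/s

the ridge station: 27.46 mph = 12.2757 m/s.
the coastal station: 46.69 km/h = 12.9694 m/s.
Spread: 12.9694 − 10.1500 = 2.82 m/s.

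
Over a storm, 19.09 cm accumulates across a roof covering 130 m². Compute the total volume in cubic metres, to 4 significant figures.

24.82 cubic metres

Depth: 19.09 cm × 10 = 190.9 mm.
1 mm over 1 m² is 1 L, so volume = 190.9 × 130 = 24817 L = 24.82 m³.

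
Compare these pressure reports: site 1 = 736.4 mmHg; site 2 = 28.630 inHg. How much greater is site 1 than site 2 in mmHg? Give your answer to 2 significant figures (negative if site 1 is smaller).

site 2: 28.630 inHg = 727.202 mmHg.
Difference: 736.400 − 727.202 = 9.2 mmHg.

9.2 mmHg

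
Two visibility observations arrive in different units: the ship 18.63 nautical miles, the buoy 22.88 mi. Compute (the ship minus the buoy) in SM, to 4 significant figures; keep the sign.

-1.441 SM

the ship: 18.63 nmi = 21.43902 SM.
Difference: 21.43902 − 22.88000 = -1.441 SM.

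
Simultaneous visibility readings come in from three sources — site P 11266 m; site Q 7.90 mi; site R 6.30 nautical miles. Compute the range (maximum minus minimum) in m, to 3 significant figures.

site Q: 7.90 SM = 12713.82 m.
site R: 6.30 nmi = 11667.60 m.
Spread: 12713.82 − 11266.00 = 1450 m.

1450 m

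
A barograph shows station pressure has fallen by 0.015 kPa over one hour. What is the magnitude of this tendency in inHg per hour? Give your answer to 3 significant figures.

0.00443 inHg per hour

0.015 kPa / 1 h × 0.2953 inHg/kPa = 0.00443 inHg/h.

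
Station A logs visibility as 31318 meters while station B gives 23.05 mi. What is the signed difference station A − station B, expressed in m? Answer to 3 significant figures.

-5780 m

station B: 23.05 SM = 37095.38 m.
Difference: 31318.00 − 37095.38 = -5780 m.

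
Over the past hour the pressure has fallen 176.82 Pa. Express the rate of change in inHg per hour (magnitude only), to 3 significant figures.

0.0522 inHg per hour

176.82 Pa / 1 h × 0.0002953 inHg/Pa = 0.0522 inHg/h.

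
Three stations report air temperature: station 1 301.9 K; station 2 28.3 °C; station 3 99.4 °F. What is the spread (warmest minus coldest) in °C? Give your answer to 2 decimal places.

station 1: 301.9 K = 28.750 °C.
station 3: 99.4 °F = 37.444 °C.
Spread: 37.444 − 28.300 = 9.144 °C.

9.14 °C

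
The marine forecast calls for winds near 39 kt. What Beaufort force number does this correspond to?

Beaufort force 8

39 kt lies in the Beaufort 8 band (gale, 34–40 kt).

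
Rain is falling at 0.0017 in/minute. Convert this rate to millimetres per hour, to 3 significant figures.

0.0017 in/minute × 25.4 mm/in × 60 minute/hour = 2.59 mm/hour.

2.59 mm/hour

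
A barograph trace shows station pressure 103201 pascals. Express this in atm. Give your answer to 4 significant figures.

1 Pa = 9.86923e-06 atm, so 103201 × 9.86923e-06 = 1.019 atm.

1.019 atm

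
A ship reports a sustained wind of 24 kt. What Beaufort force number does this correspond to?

24 kt lies in the Beaufort 6 band (strong breeze, 22–27 kt).

Beaufort force 6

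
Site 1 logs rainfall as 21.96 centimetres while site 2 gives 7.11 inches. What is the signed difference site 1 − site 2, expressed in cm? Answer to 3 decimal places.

3.901 cm

site 2: 7.11 in = 18.05940 cm.
Difference: 21.96000 − 18.05940 = 3.901 cm.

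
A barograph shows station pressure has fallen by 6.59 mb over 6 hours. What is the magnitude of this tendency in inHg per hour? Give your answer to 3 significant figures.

0.0324 inHg per hour

6.59 mb / 6 h × 0.02953 inHg/mb = 0.0324 inHg/h.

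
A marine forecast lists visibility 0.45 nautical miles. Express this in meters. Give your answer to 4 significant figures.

1 nmi = 1852 m, so 0.45 × 1852 = 833.4 m.

833.4 m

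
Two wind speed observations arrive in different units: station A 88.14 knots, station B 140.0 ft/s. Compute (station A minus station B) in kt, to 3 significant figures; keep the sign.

station B: 140.0 ft/s = 82.9477 kt.
Difference: 88.1400 − 82.9477 = 5.19 kt.

5.19 kt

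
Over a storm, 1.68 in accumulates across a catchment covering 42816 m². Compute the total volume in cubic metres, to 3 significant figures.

Depth: 1.68 in × 25.4 = 42.672 mm.
1 mm over 1 m² is 1 L, so volume = 42.672 × 42816 = 1827044.4 L = 1830 m³.

1830 cubic metres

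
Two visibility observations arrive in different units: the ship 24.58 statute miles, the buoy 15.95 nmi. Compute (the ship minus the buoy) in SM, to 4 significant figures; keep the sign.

the buoy: 15.95 nmi = 18.35493 SM.
Difference: 24.58000 − 18.35493 = 6.225 SM.

6.225 SM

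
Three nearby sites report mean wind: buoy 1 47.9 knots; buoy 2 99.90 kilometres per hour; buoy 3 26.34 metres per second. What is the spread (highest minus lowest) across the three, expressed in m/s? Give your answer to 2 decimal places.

buoy 1: 47.9 kt = 24.6419 m/s.
buoy 2: 99.90 km/h = 27.7500 m/s.
Spread: 27.7500 − 24.6419 = 3.11 m/s.

3.11 m/s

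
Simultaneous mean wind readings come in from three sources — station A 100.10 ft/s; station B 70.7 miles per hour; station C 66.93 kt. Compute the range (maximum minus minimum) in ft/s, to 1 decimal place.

station B: 70.7 mph = 103.693 ft/s.
station C: 66.93 kt = 112.965 ft/s.
Spread: 112.965 − 100.100 = 12.9 ft/s.

12.9 ft/s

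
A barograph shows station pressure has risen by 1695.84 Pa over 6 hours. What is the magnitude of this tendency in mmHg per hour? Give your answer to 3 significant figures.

2.12 mmHg per hour

1695.84 Pa / 6 h × 0.00750062 mmHg/Pa = 2.12 mmHg/h.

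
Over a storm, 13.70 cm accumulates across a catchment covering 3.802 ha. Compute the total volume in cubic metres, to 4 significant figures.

5209 cubic metres

Depth: 13.70 cm × 10 = 137 mm.
Area: 3.802 ha = 38020 m².
1 mm over 1 m² is 1 L, so volume = 137 × 38020 = 5208740 L = 5209 m³.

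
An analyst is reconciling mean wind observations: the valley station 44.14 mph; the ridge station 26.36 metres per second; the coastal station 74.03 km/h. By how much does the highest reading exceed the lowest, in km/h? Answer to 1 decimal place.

the valley station: 44.14 mph = 71.036 km/h.
the ridge station: 26.36 m/s = 94.896 km/h.
Spread: 94.896 − 71.036 = 23.9 km/h.

23.9 km/h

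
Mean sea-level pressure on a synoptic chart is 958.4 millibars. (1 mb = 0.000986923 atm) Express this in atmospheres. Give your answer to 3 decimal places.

0.946 atm

1 mb = 0.000986923 atm, so 958.4 × 0.000986923 = 0.946 atm.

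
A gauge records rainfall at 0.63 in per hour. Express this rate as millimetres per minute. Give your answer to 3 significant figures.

0.267 mm/minute

0.63 in/hour × 25.4 mm/in × 0.0166667 hour/minute = 0.267 mm/minute.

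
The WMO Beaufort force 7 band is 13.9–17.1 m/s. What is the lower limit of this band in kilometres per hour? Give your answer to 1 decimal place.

13.9–17.1 m/s × 3.6 = 50.0–61.6 km/h.

50.0 km/h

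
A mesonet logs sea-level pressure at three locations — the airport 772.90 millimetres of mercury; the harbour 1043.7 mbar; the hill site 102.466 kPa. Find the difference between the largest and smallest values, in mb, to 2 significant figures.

the airport: 772.90 mmHg = 1030.45 mb.
the hill site: 102.466 kPa = 1024.66 mb.
Spread: 1043.70 − 1024.66 = 19 mb.

19 mb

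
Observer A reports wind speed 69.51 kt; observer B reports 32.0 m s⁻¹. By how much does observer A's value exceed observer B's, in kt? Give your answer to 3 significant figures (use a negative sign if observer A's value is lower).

7.31 kt

observer B: 32.0 m/s = 62.2030 kt.
Difference: 69.5100 − 62.2030 = 7.31 kt.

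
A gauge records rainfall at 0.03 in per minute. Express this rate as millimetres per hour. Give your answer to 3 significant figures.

0.03 in/minute × 25.4 mm/in × 60 minute/hour = 45.7 mm/hour.

45.7 mm/hour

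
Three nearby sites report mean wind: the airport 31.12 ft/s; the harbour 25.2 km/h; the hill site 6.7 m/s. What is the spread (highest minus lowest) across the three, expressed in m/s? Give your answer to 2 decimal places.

the airport: 31.12 ft/s = 9.4854 m/s.
the harbour: 25.2 km/h = 7.0000 m/s.
Spread: 9.4854 − 6.7000 = 2.79 m/s.

2.79 m/s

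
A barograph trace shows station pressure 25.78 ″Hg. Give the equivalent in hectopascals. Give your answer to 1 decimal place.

873.0 hPa

1 inHg = 33.8639 hPa, so 25.78 × 33.8639 = 873.0 hPa.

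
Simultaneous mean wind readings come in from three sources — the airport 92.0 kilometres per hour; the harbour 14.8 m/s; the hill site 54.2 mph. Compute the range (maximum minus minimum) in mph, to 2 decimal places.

the airport: 92.0 km/h = 57.1661 mph.
the harbour: 14.8 m/s = 33.1067 mph.
Spread: 57.1661 − 33.1067 = 24.06 mph.

24.06 mph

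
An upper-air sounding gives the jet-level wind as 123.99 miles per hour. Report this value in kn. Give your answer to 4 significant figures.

107.7 kt

1 mph = 0.868976 kt, so 123.99 × 0.868976 = 107.7 kt.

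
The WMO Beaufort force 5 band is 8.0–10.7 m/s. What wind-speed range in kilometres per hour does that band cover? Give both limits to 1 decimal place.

8.0–10.7 m/s × 3.6 = 28.8–38.5 km/h.

28.8 to 38.5 km/h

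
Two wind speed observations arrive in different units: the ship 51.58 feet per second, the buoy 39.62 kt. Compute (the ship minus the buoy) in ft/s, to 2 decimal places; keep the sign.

the buoy: 39.62 kt = 66.8710 ft/s.
Difference: 51.5800 − 66.8710 = -15.29 ft/s.

-15.29 ft/s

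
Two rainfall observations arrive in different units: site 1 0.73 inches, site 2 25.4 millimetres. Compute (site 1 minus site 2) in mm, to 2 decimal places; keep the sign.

site 1: 0.73 in = 18.5420 mm.
Difference: 18.5420 − 25.4000 = -6.86 mm.

-6.86 mm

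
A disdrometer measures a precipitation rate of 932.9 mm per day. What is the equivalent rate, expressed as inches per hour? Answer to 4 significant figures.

932.9 mm/day × 0.0393701 in/mm × 0.0416667 day/hour = 1.530 in/hour.

1.530 in/hour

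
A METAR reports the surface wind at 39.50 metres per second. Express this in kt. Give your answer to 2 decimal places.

76.78 kt

1 m/s = 1.94384 kt, so 39.50 × 1.94384 = 76.78 kt.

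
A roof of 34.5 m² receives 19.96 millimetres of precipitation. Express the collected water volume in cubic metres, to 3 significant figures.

0.689 cubic metres

1 mm over 1 m² is 1 L, so volume = 19.96 × 34.5 = 688.62 L = 0.689 m³.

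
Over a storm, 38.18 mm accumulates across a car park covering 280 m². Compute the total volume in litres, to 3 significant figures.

10700 litres

1 mm over 1 m² is 1 L, so volume = 38.18 × 280 = 10690.4 L ≈ 10700 L.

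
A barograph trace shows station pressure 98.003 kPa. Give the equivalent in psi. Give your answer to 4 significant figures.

14.21 psi

1 kPa = 0.145038 psi, so 98.003 × 0.145038 = 14.21 psi.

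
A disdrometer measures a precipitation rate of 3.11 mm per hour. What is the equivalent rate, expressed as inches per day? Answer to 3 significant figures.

2.94 in/day

3.11 mm/hour × 0.0393701 in/mm × 24 hour/day = 2.94 in/day.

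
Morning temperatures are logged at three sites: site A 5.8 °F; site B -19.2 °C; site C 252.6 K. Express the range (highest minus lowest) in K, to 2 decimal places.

5.99 K

site A: 5.8 °F = -14.556 °C.
site C: 252.6 K = -20.550 °C.
Spread: (-14.556) − (-20.550) = 5.994 °C.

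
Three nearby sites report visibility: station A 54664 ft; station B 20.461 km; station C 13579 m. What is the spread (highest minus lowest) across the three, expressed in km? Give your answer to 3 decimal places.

6.882 km

station A: 54664 ft = 16.66159 km.
station C: 13579 m = 13.57900 km.
Spread: 20.46100 − 13.57900 = 6.882 km.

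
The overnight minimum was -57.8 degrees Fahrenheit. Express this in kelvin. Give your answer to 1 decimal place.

First to °C: -49.89 °C.
Then to K: 223.3 K.

223.3 K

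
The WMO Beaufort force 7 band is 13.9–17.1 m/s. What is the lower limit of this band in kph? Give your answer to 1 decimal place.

13.9–17.1 m/s × 3.6 = 50.0–61.6 km/h.

50.0 km/h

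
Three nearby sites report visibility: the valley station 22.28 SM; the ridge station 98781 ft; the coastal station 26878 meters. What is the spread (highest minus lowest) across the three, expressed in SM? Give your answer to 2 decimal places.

5.58 SM

the ridge station: 98781 ft = 18.7085 SM.
the coastal station: 26878 m = 16.7012 SM.
Spread: 22.2800 − 16.7012 = 5.58 SM.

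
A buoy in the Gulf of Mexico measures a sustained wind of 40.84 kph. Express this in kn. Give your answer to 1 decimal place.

1 km/h = 0.539957 kt, so 40.84 × 0.539957 = 22.1 kt.

22.1 kt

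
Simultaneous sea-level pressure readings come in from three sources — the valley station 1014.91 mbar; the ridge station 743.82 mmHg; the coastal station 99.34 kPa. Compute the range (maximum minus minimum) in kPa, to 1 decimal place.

2.3 kPa

the valley station: 1014.91 mb = 101.491 kPa.
the ridge station: 743.82 mmHg = 99.168 kPa.
Spread: 101.491 − 99.168 = 2.3 kPa.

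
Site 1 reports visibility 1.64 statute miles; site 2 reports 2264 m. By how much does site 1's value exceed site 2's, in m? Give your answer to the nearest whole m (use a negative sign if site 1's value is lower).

375 m

site 1: 1.64 SM = 2639.32 m.
Difference: 2639.32 − 2264.00 = 375 m.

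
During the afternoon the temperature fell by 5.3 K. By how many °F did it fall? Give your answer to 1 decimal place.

Converting a difference, only the 9/5 scale factor applies: Δ°F = 5.3 × 1.8 = 9.5 °F.

9.5 °F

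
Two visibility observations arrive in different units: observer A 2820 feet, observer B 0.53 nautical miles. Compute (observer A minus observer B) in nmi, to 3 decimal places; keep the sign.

observer A: 2820 ft = 0.46411 nmi.
Difference: 0.46411 − 0.53000 = -0.066 nmi.

-0.066 nmi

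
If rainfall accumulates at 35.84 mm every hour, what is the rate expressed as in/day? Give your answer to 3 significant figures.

33.9 in/day

35.84 mm/hour × 0.0393701 in/mm × 24 hour/day = 33.9 in/day.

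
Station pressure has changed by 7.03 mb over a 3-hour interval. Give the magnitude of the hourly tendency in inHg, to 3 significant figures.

0.0692 inHg per hour

7.03 mb / 3 h × 0.02953 inHg/mb = 0.0692 inHg/h.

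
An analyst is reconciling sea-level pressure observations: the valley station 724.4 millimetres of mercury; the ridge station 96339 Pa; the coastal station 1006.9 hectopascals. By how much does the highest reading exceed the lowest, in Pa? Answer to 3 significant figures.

4350 Pa

the valley station: 724.4 mmHg = 96578.74 Pa.
the coastal station: 1006.9 hPa = 100690.00 Pa.
Spread: 100690.00 − 96339.00 = 4350 Pa.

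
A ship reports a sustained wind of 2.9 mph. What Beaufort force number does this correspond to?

2.9 mph = 1.3 m/s, which is Beaufort 1 (light air, 0.3–1.5 m/s).

Beaufort force 1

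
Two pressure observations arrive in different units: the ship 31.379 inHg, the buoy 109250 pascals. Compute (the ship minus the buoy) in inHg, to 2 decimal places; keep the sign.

-0.88 inHg

the buoy: 109250 Pa = 32.2615 inHg.
Difference: 31.3790 − 32.2615 = -0.88 inHg.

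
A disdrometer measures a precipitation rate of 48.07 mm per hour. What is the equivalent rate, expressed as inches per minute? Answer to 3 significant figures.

0.0315 in/minute

48.07 mm/hour × 0.0393701 in/mm × 0.0166667 hour/minute = 0.0315 in/minute.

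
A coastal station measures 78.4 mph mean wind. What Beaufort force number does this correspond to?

78.4 mph = 35.0 m/s, which is Beaufort 12 (hurricane force, ≥32.7 m/s).

Beaufort force 12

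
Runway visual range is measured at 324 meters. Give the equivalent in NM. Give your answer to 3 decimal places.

0.175 nmi

1 m = 0.000539957 nmi, so 324 × 0.000539957 = 0.175 nmi.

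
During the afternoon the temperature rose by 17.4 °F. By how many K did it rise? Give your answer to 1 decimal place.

9.7 K

A change of 1 °C equals a change of 1.8 °F: ΔK = 17.4 × 0.5556 = 9.7 K.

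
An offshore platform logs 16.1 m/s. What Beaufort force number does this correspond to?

Beaufort force 7

16.1 m/s lies in the Beaufort 7 band (near gale, 13.9–17.1 m/s).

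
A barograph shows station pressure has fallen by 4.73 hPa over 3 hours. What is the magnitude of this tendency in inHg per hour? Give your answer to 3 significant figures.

4.73 hPa / 3 h × 0.02953 inHg/hPa = 0.0466 inHg/h.

0.0466 inHg per hour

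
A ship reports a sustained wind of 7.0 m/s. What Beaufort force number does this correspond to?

7.0 m/s lies in the Beaufort 4 band (moderate breeze, 5.5–7.9 m/s).

Beaufort force 4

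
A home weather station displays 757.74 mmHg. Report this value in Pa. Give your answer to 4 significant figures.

101000 Pa

1 mmHg = 133.322 Pa, so 757.74 × 133.322 = 101000 Pa.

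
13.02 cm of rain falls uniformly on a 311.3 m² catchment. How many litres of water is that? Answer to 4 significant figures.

40530 litres

Depth: 13.02 cm × 10 = 130.2 mm.
1 mm over 1 m² is 1 L, so volume = 130.2 × 311.3 = 40531.26 L ≈ 40530 L.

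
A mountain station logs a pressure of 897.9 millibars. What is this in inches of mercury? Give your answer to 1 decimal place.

1 mb = 0.02953 inHg, so 897.9 × 0.02953 = 26.5 inHg.

26.5 inHg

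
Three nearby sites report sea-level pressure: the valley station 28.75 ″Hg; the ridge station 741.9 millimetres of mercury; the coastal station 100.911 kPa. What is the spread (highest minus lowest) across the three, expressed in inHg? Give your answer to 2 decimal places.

the ridge station: 741.9 mmHg = 29.2087 inHg.
the coastal station: 100.911 kPa = 29.7990 inHg.
Spread: 29.7990 − 28.7500 = 1.05 inHg.

1.05 inHg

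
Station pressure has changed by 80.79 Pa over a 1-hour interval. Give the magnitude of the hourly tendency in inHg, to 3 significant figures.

80.79 Pa / 1 h × 0.0002953 inHg/Pa = 0.0239 inHg/h.

0.0239 inHg per hour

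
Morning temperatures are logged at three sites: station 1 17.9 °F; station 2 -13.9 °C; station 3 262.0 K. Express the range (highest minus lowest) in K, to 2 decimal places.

6.07 K

station 1: 17.9 °F = -7.833 °C.
station 3: 262.0 K = -11.150 °C.
Spread: (-7.833) − (-13.900) = 6.067 °C.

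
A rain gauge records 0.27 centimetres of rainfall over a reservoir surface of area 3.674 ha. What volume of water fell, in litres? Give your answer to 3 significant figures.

99200 litres

Depth: 0.27 cm × 10 = 2.7 mm.
Area: 3.674 ha = 36740 m².
1 mm over 1 m² is 1 L, so volume = 2.7 × 36740 = 99198 L ≈ 99200 L.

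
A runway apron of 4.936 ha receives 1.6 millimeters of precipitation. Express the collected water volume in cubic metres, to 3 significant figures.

79.0 cubic metres

Area: 4.936 ha = 49360 m².
1 mm over 1 m² is 1 L, so volume = 1.6 × 49360 = 78976 L = 79.0 m³.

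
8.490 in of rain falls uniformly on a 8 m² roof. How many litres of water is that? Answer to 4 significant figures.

1725 litres

Depth: 8.490 in × 25.4 = 215.646 mm.
1 mm over 1 m² is 1 L, so volume = 215.646 × 8 = 1725.168 L ≈ 1725 L.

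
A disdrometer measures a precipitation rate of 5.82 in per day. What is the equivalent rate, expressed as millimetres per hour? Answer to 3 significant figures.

6.16 mm/hour

5.82 in/day × 25.4 mm/in × 0.0416667 day/hour = 6.16 mm/hour.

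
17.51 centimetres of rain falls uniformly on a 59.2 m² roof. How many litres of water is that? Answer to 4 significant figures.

Depth: 17.51 cm × 10 = 175.1 mm.
1 mm over 1 m² is 1 L, so volume = 175.1 × 59.2 = 10365.92 L ≈ 10370 L.

10370 litres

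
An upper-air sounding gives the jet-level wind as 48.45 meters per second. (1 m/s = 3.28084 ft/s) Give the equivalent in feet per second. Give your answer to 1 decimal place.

1 m/s = 3.28084 ft/s, so 48.45 × 3.28084 = 159.0 ft/s.

159.0 ft/s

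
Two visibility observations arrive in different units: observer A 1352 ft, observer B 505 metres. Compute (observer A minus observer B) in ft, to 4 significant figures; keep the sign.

observer B: 505 m = 1656.824 ft.
Difference: 1352.000 − 1656.824 = -304.8 ft.

-304.8 ft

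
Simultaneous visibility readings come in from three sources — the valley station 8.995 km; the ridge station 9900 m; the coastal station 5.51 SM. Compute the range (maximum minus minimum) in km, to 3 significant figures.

the ridge station: 9900 m = 9.9000 km.
the coastal station: 5.51 SM = 8.8675 km.
Spread: 9.9000 − 8.8675 = 1.03 km.

1.03 km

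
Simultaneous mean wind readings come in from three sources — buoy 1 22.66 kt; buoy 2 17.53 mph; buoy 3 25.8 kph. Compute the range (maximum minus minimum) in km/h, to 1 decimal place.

buoy 1: 22.66 kt = 41.966 km/h.
buoy 2: 17.53 mph = 28.212 km/h.
Spread: 41.966 − 25.800 = 16.2 km/h.

16.2 km/h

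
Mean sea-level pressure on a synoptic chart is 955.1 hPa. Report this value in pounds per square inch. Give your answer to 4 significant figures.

1 hPa = 0.0145038 psi, so 955.1 × 0.0145038 = 13.85 psi.

13.85 psi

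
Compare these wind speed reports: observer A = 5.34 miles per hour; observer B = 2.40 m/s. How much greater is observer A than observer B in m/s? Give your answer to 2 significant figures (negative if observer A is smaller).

-0.013 m/s

observer A: 5.34 mph = 2.38719 m/s.
Difference: 2.38719 − 2.40000 = -0.013 m/s.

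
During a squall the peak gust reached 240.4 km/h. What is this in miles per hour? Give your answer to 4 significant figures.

1 km/h = 0.621371 mph, so 240.4 × 0.621371 = 149.4 mph.

149.4 mph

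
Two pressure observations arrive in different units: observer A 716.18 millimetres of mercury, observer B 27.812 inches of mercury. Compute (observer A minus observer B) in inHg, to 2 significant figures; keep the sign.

0.38 inHg

observer A: 716.18 mmHg = 28.1961 inHg.
Difference: 28.1961 − 27.8120 = 0.38 inHg.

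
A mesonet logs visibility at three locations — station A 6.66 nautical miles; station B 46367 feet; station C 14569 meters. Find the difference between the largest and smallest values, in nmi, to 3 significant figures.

1.21 nmi

station B: 46367 ft = 7.6310 nmi.
station C: 14569 m = 7.8666 nmi.
Spread: 7.8666 − 6.6600 = 1.21 nmi.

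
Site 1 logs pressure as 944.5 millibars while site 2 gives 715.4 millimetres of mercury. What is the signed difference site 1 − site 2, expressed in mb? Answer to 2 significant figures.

site 2: 715.4 mmHg = 953.788 mb.
Difference: 944.500 − 953.788 = -9.3 mb.

-9.3 mb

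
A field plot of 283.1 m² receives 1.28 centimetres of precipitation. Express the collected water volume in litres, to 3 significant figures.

Depth: 1.28 cm × 10 = 12.8 mm.
1 mm over 1 m² is 1 L, so volume = 12.8 × 283.1 = 3623.68 L ≈ 3620 L.

3620 litres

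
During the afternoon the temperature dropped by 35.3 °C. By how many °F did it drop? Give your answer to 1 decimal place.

63.5 °F

Converting a difference, only the 9/5 scale factor applies: Δ°F = 35.3 × 1.8 = 63.5 °F.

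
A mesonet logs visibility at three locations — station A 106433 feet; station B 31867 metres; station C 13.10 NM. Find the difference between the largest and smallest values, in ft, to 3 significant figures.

26800 ft

station B: 31867 m = 104550.52 ft.
station C: 13.10 nmi = 79597.11 ft.
Spread: 106433.00 − 79597.11 = 26800 ft.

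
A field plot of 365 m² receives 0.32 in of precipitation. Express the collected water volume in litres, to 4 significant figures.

2967 litres

Depth: 0.32 in × 25.4 = 8.128 mm.
1 mm over 1 m² is 1 L, so volume = 8.128 × 365 = 2966.72 L ≈ 2967 L.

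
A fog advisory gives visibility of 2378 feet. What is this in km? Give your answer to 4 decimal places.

1 ft = 0.0003048 km, so 2378 × 0.0003048 = 0.7248 km.

0.7248 km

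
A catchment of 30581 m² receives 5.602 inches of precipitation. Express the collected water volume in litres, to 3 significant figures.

Depth: 5.602 in × 25.4 = 142.2908 mm.
1 mm over 1 m² is 1 L, so volume = 142.2908 × 30581 = 4351395 L ≈ 4350000 L.

4350000 litres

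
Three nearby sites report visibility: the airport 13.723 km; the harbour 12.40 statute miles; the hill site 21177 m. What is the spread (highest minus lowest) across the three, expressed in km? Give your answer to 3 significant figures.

the harbour: 12.40 SM = 19.9559 km.
the hill site: 21177 m = 21.1770 km.
Spread: 21.1770 − 13.7230 = 7.45 km.

7.45 km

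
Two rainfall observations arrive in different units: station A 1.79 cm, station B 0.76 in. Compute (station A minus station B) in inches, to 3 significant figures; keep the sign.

station A: 1.79 cm = 0.704724 in.
Difference: 0.704724 − 0.760000 = -0.0553 in.

-0.0553 in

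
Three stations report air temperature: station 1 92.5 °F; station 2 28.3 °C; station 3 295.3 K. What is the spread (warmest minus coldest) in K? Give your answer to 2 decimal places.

station 1: 92.5 °F = 33.611 °C.
station 3: 295.3 K = 22.150 °C.
Spread: 33.611 − 22.150 = 11.461 °C.

11.46 K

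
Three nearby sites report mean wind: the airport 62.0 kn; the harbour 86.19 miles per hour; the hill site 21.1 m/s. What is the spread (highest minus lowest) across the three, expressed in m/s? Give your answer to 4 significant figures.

17.43 m/s

the airport: 62.0 kt = 31.8956 m/s.
the harbour: 86.19 mph = 38.5304 m/s.
Spread: 38.5304 − 21.1000 = 17.43 m/s.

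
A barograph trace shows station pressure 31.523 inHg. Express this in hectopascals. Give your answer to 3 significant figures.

1070 hPa

1 inHg = 33.8639 hPa, so 31.523 × 33.8639 = 1070 hPa.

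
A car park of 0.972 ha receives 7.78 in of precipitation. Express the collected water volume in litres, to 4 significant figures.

Depth: 7.78 in × 25.4 = 197.612 mm.
Area: 0.972 ha = 9720 m².
1 mm over 1 m² is 1 L, so volume = 197.612 × 9720 = 1920788.6 L ≈ 1921000 L.

1921000 litres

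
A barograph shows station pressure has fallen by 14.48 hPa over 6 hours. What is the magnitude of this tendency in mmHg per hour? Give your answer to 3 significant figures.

14.48 hPa / 6 h × 0.750062 mmHg/hPa = 1.81 mmHg/h.

1.81 mmHg per hour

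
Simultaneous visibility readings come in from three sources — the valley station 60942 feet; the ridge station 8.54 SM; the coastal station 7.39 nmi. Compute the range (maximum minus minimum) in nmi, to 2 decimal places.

2.64 nmi

the valley station: 60942 ft = 10.0298 nmi.
the ridge station: 8.54 SM = 7.4211 nmi.
Spread: 10.0298 − 7.3900 = 2.64 nmi.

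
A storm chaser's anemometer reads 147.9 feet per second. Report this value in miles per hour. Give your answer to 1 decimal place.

100.8 mph

1 ft/s = 0.681818 mph, so 147.9 × 0.681818 = 100.8 mph.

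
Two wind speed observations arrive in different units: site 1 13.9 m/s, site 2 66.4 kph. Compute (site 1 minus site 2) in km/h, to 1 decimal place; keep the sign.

site 1: 13.9 m/s = 50.040 km/h.
Difference: 50.040 − 66.400 = -16.4 km/h.

-16.4 km/h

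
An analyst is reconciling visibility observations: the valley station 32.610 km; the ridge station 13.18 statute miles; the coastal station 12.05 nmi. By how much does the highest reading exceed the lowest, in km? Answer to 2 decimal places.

11.40 km

the ridge station: 13.18 SM = 21.2112 km.
the coastal station: 12.05 nmi = 22.3166 km.
Spread: 32.6100 − 21.2112 = 11.40 km.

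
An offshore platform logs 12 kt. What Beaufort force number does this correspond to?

12 kt lies in the Beaufort 4 band (moderate breeze, 11–16 kt).

Beaufort force 4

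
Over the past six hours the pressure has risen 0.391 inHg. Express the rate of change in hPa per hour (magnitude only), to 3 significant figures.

0.391 inHg / 6 h × 33.8639 hPa/inHg = 2.21 hPa/h.

2.21 hPa per hour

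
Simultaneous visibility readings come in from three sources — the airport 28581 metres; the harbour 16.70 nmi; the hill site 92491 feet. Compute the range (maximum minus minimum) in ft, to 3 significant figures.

the airport: 28581 m = 93769.69 ft.
the harbour: 16.70 nmi = 101471.13 ft.
Spread: 101471.13 − 92491.00 = 8980 ft.

8980 ft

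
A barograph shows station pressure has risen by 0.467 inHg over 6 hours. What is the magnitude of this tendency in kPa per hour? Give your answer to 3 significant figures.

0.467 inHg / 6 h × 3.38639 kPa/inHg = 0.264 kPa/h.

0.264 kPa per hour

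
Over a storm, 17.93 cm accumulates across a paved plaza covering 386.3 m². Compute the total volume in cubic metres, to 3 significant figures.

69.3 cubic metres

Depth: 17.93 cm × 10 = 179.3 mm.
1 mm over 1 m² is 1 L, so volume = 179.3 × 386.3 = 69263.59 L = 69.3 m³.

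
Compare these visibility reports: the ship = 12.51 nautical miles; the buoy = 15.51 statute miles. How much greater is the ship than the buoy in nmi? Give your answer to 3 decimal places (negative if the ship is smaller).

the buoy: 15.51 SM = 13.47782 nmi.
Difference: 12.51000 − 13.47782 = -0.968 nmi.

-0.968 nmi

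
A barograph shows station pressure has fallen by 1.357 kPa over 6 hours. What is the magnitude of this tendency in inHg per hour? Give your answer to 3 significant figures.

1.357 kPa / 6 h × 0.2953 inHg/kPa = 0.0668 inHg/h.

0.0668 inHg per hour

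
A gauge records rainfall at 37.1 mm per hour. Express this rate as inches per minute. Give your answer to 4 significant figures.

0.02434 in/minute

37.1 mm/hour × 0.0393701 in/mm × 0.0166667 hour/minute = 0.02434 in/minute.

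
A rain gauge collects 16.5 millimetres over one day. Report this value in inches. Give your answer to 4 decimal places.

0.6496 in

1 mm = 0.0393701 in, so 16.5 × 0.0393701 = 0.6496 in.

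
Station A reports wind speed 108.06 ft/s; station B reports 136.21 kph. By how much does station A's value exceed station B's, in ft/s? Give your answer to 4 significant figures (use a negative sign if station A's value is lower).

-16.07 ft/s

station B: 136.21 km/h = 124.1342 ft/s.
Difference: 108.0600 − 124.1342 = -16.07 ft/s.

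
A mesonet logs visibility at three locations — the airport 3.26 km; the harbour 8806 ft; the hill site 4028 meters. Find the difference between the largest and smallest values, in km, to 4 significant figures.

the harbour: 8806 ft = 2.68407 km.
the hill site: 4028 m = 4.02800 km.
Spread: 4.02800 − 2.68407 = 1.344 km.

1.344 km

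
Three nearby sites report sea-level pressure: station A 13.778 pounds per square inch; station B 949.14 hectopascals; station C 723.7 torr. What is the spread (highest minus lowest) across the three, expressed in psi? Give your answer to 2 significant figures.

station B: 949.14 hPa = 13.7661 psi.
station C: 723.7 mmHg = 13.9940 psi.
Spread: 13.9940 − 13.7661 = 0.23 psi.

0.23 psi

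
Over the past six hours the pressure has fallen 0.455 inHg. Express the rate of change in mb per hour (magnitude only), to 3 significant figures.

0.455 inHg / 6 h × 33.8639 mb/inHg = 2.57 mb/h.

2.57 mb per hour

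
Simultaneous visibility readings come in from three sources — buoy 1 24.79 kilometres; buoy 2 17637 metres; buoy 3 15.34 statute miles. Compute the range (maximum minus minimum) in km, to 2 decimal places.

buoy 2: 17637 m = 17.6370 km.
buoy 3: 15.34 SM = 24.6873 km.
Spread: 24.7900 − 17.6370 = 7.15 km.

7.15 km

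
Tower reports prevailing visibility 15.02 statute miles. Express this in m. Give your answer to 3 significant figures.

1 SM = 1609.34 m, so 15.02 × 1609.34 = 24200 m.

24200 m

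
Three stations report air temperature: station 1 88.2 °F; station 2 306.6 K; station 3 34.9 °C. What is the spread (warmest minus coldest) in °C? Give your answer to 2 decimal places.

3.68 °C

station 1: 88.2 °F = 31.222 °C.
station 2: 306.6 K = 33.450 °C.
Spread: 34.900 − 31.222 = 3.678 °C.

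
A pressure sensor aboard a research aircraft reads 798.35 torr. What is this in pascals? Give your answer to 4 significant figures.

106400 Pa

1 mmHg = 133.322 Pa, so 798.35 × 133.322 = 106400 Pa.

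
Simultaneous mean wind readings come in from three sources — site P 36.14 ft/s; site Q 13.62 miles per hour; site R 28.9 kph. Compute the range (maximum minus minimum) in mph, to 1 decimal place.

site P: 36.14 ft/s = 24.641 mph.
site R: 28.9 km/h = 17.958 mph.
Spread: 24.641 − 13.620 = 11.0 mph.

11.0 mph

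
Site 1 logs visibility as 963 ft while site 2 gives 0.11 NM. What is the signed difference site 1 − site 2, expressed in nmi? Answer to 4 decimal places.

0.0485 nmi

site 1: 963 ft = 0.158489 nmi.
Difference: 0.158489 − 0.110000 = 0.0485 nmi.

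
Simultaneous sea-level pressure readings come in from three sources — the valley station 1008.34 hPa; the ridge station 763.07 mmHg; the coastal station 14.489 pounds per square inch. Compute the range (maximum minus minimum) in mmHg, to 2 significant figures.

14 mmHg

the valley station: 1008.34 hPa = 756.32 mmHg.
the coastal station: 14.489 psi = 749.30 mmHg.
Spread: 763.07 − 749.30 = 14 mmHg.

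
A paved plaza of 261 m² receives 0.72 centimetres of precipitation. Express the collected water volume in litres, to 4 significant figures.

Depth: 0.72 cm × 10 = 7.2 mm.
1 mm over 1 m² is 1 L, so volume = 7.2 × 261 = 1879.2 L ≈ 1879 L.

1879 litres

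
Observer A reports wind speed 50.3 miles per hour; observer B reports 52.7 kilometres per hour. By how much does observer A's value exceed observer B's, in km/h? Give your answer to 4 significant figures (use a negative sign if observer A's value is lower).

28.25 km/h

observer A: 50.3 mph = 80.9500 km/h.
Difference: 80.9500 − 52.7000 = 28.25 km/h.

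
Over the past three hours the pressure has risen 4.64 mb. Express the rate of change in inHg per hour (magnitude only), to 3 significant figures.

4.64 mb / 3 h × 0.02953 inHg/mb = 0.0457 inHg/h.

0.0457 inHg per hour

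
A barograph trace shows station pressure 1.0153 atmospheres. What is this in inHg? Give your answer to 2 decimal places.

1 atm = 29.9213 inHg, so 1.0153 × 29.9213 = 30.38 inHg.

30.38 inHg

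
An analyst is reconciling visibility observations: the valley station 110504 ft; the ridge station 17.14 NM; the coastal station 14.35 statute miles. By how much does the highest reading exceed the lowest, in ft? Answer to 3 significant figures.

the ridge station: 17.14 nmi = 104144.62 ft.
the coastal station: 14.35 SM = 75768.00 ft.
Spread: 110504.00 − 75768.00 = 34700 ft.

34700 ft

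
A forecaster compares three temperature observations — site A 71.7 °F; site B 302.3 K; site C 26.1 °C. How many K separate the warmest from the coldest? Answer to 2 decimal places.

site A: 71.7 °F = 22.056 °C.
site B: 302.3 K = 29.150 °C.
Spread: 29.150 − 22.056 = 7.094 °C.

7.09 K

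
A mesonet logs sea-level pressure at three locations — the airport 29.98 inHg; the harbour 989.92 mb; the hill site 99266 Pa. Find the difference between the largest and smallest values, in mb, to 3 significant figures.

25.3 mb

the airport: 29.98 inHg = 1015.239 mb.
the hill site: 99266 Pa = 992.660 mb.
Spread: 1015.239 − 989.920 = 25.3 mb.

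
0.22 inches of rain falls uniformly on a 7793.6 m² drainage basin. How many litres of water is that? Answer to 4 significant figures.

Depth: 0.22 in × 25.4 = 5.588 mm.
1 mm over 1 m² is 1 L, so volume = 5.588 × 7793.6 = 43550.637 L ≈ 43550 L.

43550 litres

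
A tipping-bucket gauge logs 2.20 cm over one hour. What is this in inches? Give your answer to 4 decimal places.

1 cm = 0.393701 in, so 2.20 × 0.393701 = 0.8661 in.

0.8661 in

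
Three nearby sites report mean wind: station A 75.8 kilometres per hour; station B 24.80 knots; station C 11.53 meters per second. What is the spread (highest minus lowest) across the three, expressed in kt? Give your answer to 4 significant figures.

18.52 kt

station A: 75.8 km/h = 40.9287 kt.
station C: 11.53 m/s = 22.4125 kt.
Spread: 40.9287 − 22.4125 = 18.52 kt.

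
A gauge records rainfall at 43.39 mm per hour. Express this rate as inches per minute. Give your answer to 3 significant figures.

0.0285 in/minute

43.39 mm/hour × 0.0393701 in/mm × 0.0166667 hour/minute = 0.0285 in/minute.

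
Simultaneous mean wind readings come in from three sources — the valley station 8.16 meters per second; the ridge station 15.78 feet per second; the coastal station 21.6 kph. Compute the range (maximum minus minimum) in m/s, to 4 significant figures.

the ridge station: 15.78 ft/s = 4.80974 m/s.
the coastal station: 21.6 km/h = 6.00000 m/s.
Spread: 8.16000 − 4.80974 = 3.350 m/s.

3.350 m/s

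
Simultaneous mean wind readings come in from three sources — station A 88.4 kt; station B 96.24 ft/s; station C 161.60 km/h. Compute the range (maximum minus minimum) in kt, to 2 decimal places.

station B: 96.24 ft/s = 57.0206 kt.
station C: 161.60 km/h = 87.2570 kt.
Spread: 88.4000 − 57.0206 = 31.38 kt.

31.38 kt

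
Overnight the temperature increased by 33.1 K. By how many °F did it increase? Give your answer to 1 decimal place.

59.6 °F

A change of 1 °C equals a change of 1.8 °F: Δ°F = 33.1 × 1.8 = 59.6 °F.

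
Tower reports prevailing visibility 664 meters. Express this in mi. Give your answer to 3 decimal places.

1 m = 0.000621371 SM, so 664 × 0.000621371 = 0.413 SM.

0.413 SM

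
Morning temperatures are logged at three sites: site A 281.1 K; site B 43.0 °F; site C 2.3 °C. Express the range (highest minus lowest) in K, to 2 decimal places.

5.65 K

site A: 281.1 K = 7.950 °C.
site B: 43.0 °F = 6.111 °C.
Spread: 7.950 − 2.300 = 5.650 °C.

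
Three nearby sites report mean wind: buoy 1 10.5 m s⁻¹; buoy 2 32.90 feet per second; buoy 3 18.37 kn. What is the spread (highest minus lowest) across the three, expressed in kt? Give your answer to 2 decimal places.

2.04 kt

buoy 1: 10.5 m/s = 20.4104 kt.
buoy 2: 32.90 ft/s = 19.4927 kt.
Spread: 20.4104 − 18.3700 = 2.04 kt.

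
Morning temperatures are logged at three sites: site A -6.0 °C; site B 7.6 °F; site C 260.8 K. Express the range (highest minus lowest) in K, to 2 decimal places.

7.56 K

site B: 7.6 °F = -13.556 °C.
site C: 260.8 K = -12.350 °C.
Spread: (-6.000) − (-13.556) = 7.556 °C.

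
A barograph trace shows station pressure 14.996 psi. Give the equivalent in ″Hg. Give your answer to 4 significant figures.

30.53 inHg

1 psi = 2.03602 inHg, so 14.996 × 2.03602 = 30.53 inHg.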